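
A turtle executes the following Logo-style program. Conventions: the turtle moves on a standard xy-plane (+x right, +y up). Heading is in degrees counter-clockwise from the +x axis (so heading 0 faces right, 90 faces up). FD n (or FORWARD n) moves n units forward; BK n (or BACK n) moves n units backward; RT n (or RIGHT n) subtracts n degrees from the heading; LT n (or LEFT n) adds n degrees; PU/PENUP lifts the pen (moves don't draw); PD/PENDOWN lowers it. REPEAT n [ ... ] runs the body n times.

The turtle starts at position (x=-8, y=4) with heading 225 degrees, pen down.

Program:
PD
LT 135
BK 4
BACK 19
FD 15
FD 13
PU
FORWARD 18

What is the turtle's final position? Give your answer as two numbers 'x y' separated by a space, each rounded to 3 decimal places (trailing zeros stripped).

Answer: 15 4

Derivation:
Executing turtle program step by step:
Start: pos=(-8,4), heading=225, pen down
PD: pen down
LT 135: heading 225 -> 0
BK 4: (-8,4) -> (-12,4) [heading=0, draw]
BK 19: (-12,4) -> (-31,4) [heading=0, draw]
FD 15: (-31,4) -> (-16,4) [heading=0, draw]
FD 13: (-16,4) -> (-3,4) [heading=0, draw]
PU: pen up
FD 18: (-3,4) -> (15,4) [heading=0, move]
Final: pos=(15,4), heading=0, 4 segment(s) drawn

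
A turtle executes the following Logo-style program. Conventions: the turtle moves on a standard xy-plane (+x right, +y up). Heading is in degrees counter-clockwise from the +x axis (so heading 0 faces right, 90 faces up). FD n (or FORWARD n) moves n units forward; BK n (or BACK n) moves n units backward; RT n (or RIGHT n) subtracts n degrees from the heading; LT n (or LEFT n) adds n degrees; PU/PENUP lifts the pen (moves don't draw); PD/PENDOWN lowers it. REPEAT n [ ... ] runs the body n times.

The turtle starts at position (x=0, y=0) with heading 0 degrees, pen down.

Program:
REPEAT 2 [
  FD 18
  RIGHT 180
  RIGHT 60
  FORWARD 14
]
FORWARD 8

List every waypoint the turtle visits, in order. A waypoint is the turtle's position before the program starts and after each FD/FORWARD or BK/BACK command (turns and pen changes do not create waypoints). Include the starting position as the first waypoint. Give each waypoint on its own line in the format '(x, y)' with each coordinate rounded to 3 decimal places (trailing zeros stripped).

Executing turtle program step by step:
Start: pos=(0,0), heading=0, pen down
REPEAT 2 [
  -- iteration 1/2 --
  FD 18: (0,0) -> (18,0) [heading=0, draw]
  RT 180: heading 0 -> 180
  RT 60: heading 180 -> 120
  FD 14: (18,0) -> (11,12.124) [heading=120, draw]
  -- iteration 2/2 --
  FD 18: (11,12.124) -> (2,27.713) [heading=120, draw]
  RT 180: heading 120 -> 300
  RT 60: heading 300 -> 240
  FD 14: (2,27.713) -> (-5,15.588) [heading=240, draw]
]
FD 8: (-5,15.588) -> (-9,8.66) [heading=240, draw]
Final: pos=(-9,8.66), heading=240, 5 segment(s) drawn
Waypoints (6 total):
(0, 0)
(18, 0)
(11, 12.124)
(2, 27.713)
(-5, 15.588)
(-9, 8.66)

Answer: (0, 0)
(18, 0)
(11, 12.124)
(2, 27.713)
(-5, 15.588)
(-9, 8.66)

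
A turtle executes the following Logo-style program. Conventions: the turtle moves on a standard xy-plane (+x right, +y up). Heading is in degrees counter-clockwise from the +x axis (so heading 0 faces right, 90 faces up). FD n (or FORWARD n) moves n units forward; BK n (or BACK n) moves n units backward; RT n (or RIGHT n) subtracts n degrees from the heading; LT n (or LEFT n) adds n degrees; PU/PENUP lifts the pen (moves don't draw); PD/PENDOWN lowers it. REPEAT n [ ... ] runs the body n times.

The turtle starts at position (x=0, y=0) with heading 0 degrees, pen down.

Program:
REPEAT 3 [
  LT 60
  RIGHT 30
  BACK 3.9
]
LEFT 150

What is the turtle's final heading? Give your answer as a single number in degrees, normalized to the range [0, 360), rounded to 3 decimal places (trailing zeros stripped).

Executing turtle program step by step:
Start: pos=(0,0), heading=0, pen down
REPEAT 3 [
  -- iteration 1/3 --
  LT 60: heading 0 -> 60
  RT 30: heading 60 -> 30
  BK 3.9: (0,0) -> (-3.377,-1.95) [heading=30, draw]
  -- iteration 2/3 --
  LT 60: heading 30 -> 90
  RT 30: heading 90 -> 60
  BK 3.9: (-3.377,-1.95) -> (-5.327,-5.327) [heading=60, draw]
  -- iteration 3/3 --
  LT 60: heading 60 -> 120
  RT 30: heading 120 -> 90
  BK 3.9: (-5.327,-5.327) -> (-5.327,-9.227) [heading=90, draw]
]
LT 150: heading 90 -> 240
Final: pos=(-5.327,-9.227), heading=240, 3 segment(s) drawn

Answer: 240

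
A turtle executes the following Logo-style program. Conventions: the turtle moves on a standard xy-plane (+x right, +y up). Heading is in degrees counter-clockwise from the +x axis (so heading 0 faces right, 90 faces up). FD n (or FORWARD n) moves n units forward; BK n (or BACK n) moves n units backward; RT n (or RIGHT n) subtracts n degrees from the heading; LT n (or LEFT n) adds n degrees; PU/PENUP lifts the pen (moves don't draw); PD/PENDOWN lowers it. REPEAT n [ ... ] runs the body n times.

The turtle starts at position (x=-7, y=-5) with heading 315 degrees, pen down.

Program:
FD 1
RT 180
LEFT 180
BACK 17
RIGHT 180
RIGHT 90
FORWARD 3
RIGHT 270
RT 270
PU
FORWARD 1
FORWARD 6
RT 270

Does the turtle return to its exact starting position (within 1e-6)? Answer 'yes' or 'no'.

Executing turtle program step by step:
Start: pos=(-7,-5), heading=315, pen down
FD 1: (-7,-5) -> (-6.293,-5.707) [heading=315, draw]
RT 180: heading 315 -> 135
LT 180: heading 135 -> 315
BK 17: (-6.293,-5.707) -> (-18.314,6.314) [heading=315, draw]
RT 180: heading 315 -> 135
RT 90: heading 135 -> 45
FD 3: (-18.314,6.314) -> (-16.192,8.435) [heading=45, draw]
RT 270: heading 45 -> 135
RT 270: heading 135 -> 225
PU: pen up
FD 1: (-16.192,8.435) -> (-16.899,7.728) [heading=225, move]
FD 6: (-16.899,7.728) -> (-21.142,3.485) [heading=225, move]
RT 270: heading 225 -> 315
Final: pos=(-21.142,3.485), heading=315, 3 segment(s) drawn

Start position: (-7, -5)
Final position: (-21.142, 3.485)
Distance = 16.492; >= 1e-6 -> NOT closed

Answer: no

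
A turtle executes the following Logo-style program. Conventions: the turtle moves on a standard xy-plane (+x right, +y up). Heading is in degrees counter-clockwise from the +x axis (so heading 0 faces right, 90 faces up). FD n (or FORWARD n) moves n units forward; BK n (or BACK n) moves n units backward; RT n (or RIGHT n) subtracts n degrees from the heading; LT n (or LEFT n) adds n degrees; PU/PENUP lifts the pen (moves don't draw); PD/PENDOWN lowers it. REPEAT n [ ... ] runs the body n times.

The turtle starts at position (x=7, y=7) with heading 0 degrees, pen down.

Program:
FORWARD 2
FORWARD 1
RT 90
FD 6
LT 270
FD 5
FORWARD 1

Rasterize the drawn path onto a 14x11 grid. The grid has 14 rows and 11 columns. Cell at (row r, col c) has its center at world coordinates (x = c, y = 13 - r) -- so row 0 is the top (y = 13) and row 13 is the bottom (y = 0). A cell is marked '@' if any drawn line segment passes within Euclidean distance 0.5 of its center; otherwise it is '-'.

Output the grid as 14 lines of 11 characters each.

Answer: -----------
-----------
-----------
-----------
-----------
-----------
-------@@@@
----------@
----------@
----------@
----------@
----------@
----@@@@@@@
-----------

Derivation:
Segment 0: (7,7) -> (9,7)
Segment 1: (9,7) -> (10,7)
Segment 2: (10,7) -> (10,1)
Segment 3: (10,1) -> (5,1)
Segment 4: (5,1) -> (4,1)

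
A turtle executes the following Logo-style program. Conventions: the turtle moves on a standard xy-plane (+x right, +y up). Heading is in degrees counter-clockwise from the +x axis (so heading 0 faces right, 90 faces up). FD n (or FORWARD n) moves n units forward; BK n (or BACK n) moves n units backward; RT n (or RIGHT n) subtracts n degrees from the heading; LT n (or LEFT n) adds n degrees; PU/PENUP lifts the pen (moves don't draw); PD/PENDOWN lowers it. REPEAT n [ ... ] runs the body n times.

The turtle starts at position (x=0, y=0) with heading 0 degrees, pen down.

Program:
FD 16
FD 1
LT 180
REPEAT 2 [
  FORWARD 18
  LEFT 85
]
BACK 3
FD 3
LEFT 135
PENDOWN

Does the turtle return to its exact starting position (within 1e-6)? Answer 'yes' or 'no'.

Answer: no

Derivation:
Executing turtle program step by step:
Start: pos=(0,0), heading=0, pen down
FD 16: (0,0) -> (16,0) [heading=0, draw]
FD 1: (16,0) -> (17,0) [heading=0, draw]
LT 180: heading 0 -> 180
REPEAT 2 [
  -- iteration 1/2 --
  FD 18: (17,0) -> (-1,0) [heading=180, draw]
  LT 85: heading 180 -> 265
  -- iteration 2/2 --
  FD 18: (-1,0) -> (-2.569,-17.932) [heading=265, draw]
  LT 85: heading 265 -> 350
]
BK 3: (-2.569,-17.932) -> (-5.523,-17.411) [heading=350, draw]
FD 3: (-5.523,-17.411) -> (-2.569,-17.932) [heading=350, draw]
LT 135: heading 350 -> 125
PD: pen down
Final: pos=(-2.569,-17.932), heading=125, 6 segment(s) drawn

Start position: (0, 0)
Final position: (-2.569, -17.932)
Distance = 18.115; >= 1e-6 -> NOT closed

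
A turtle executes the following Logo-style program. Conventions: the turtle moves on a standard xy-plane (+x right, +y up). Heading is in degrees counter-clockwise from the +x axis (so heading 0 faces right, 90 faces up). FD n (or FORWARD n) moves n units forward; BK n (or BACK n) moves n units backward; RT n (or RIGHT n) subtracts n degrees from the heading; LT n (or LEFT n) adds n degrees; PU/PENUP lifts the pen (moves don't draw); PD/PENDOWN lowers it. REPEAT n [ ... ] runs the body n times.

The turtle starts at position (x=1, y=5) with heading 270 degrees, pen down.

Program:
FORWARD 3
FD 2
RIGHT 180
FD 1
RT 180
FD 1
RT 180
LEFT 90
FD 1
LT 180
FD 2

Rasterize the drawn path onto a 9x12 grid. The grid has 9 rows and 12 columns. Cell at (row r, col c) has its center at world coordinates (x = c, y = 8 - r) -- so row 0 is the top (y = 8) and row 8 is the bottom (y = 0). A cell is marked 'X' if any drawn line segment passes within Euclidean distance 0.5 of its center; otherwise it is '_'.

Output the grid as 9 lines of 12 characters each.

Answer: ____________
____________
____________
_X__________
_X__________
_X__________
_X__________
_X__________
XXX_________

Derivation:
Segment 0: (1,5) -> (1,2)
Segment 1: (1,2) -> (1,0)
Segment 2: (1,0) -> (1,1)
Segment 3: (1,1) -> (1,0)
Segment 4: (1,0) -> (-0,-0)
Segment 5: (-0,-0) -> (2,-0)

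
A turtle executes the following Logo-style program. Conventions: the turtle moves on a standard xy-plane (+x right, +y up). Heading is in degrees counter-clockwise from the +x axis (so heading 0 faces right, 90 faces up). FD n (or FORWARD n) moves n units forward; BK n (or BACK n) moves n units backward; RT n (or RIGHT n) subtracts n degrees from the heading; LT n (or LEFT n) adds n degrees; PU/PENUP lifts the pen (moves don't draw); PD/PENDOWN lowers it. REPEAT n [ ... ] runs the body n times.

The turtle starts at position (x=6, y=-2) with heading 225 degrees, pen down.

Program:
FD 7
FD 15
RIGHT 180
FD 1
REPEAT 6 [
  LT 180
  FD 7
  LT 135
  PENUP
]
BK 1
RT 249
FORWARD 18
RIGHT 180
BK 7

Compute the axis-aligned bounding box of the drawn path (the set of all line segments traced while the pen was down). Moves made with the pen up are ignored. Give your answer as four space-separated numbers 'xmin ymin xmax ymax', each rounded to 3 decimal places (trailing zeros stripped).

Answer: -13.799 -21.799 6 -2

Derivation:
Executing turtle program step by step:
Start: pos=(6,-2), heading=225, pen down
FD 7: (6,-2) -> (1.05,-6.95) [heading=225, draw]
FD 15: (1.05,-6.95) -> (-9.556,-17.556) [heading=225, draw]
RT 180: heading 225 -> 45
FD 1: (-9.556,-17.556) -> (-8.849,-16.849) [heading=45, draw]
REPEAT 6 [
  -- iteration 1/6 --
  LT 180: heading 45 -> 225
  FD 7: (-8.849,-16.849) -> (-13.799,-21.799) [heading=225, draw]
  LT 135: heading 225 -> 0
  PU: pen up
  -- iteration 2/6 --
  LT 180: heading 0 -> 180
  FD 7: (-13.799,-21.799) -> (-20.799,-21.799) [heading=180, move]
  LT 135: heading 180 -> 315
  PU: pen up
  -- iteration 3/6 --
  LT 180: heading 315 -> 135
  FD 7: (-20.799,-21.799) -> (-25.749,-16.849) [heading=135, move]
  LT 135: heading 135 -> 270
  PU: pen up
  -- iteration 4/6 --
  LT 180: heading 270 -> 90
  FD 7: (-25.749,-16.849) -> (-25.749,-9.849) [heading=90, move]
  LT 135: heading 90 -> 225
  PU: pen up
  -- iteration 5/6 --
  LT 180: heading 225 -> 45
  FD 7: (-25.749,-9.849) -> (-20.799,-4.899) [heading=45, move]
  LT 135: heading 45 -> 180
  PU: pen up
  -- iteration 6/6 --
  LT 180: heading 180 -> 0
  FD 7: (-20.799,-4.899) -> (-13.799,-4.899) [heading=0, move]
  LT 135: heading 0 -> 135
  PU: pen up
]
BK 1: (-13.799,-4.899) -> (-13.092,-5.607) [heading=135, move]
RT 249: heading 135 -> 246
FD 18: (-13.092,-5.607) -> (-20.413,-22.05) [heading=246, move]
RT 180: heading 246 -> 66
BK 7: (-20.413,-22.05) -> (-23.26,-28.445) [heading=66, move]
Final: pos=(-23.26,-28.445), heading=66, 4 segment(s) drawn

Segment endpoints: x in {-13.799, -9.556, -8.849, 1.05, 6}, y in {-21.799, -17.556, -16.849, -6.95, -2}
xmin=-13.799, ymin=-21.799, xmax=6, ymax=-2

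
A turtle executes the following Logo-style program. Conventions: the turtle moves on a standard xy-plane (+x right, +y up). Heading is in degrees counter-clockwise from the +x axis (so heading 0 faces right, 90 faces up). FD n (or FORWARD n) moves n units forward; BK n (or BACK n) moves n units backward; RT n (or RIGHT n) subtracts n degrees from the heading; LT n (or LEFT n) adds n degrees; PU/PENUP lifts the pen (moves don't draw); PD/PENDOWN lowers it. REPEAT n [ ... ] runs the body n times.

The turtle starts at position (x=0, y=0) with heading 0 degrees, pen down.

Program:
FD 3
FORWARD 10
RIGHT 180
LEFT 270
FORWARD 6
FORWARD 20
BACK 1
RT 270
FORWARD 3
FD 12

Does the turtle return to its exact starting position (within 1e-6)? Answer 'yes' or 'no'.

Answer: no

Derivation:
Executing turtle program step by step:
Start: pos=(0,0), heading=0, pen down
FD 3: (0,0) -> (3,0) [heading=0, draw]
FD 10: (3,0) -> (13,0) [heading=0, draw]
RT 180: heading 0 -> 180
LT 270: heading 180 -> 90
FD 6: (13,0) -> (13,6) [heading=90, draw]
FD 20: (13,6) -> (13,26) [heading=90, draw]
BK 1: (13,26) -> (13,25) [heading=90, draw]
RT 270: heading 90 -> 180
FD 3: (13,25) -> (10,25) [heading=180, draw]
FD 12: (10,25) -> (-2,25) [heading=180, draw]
Final: pos=(-2,25), heading=180, 7 segment(s) drawn

Start position: (0, 0)
Final position: (-2, 25)
Distance = 25.08; >= 1e-6 -> NOT closed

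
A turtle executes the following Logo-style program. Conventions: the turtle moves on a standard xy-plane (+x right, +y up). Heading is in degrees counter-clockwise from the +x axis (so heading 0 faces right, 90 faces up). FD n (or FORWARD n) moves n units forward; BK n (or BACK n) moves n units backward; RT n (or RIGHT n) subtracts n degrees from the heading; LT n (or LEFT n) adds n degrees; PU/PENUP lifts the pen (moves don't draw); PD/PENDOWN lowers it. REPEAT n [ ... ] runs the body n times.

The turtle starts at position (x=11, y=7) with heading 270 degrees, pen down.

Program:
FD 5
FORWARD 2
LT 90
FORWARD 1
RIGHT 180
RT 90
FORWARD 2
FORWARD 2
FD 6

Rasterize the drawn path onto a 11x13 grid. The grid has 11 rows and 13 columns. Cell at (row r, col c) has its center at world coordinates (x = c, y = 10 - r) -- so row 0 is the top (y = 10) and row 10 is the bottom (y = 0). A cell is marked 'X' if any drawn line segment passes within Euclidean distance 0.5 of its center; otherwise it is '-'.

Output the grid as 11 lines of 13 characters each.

Segment 0: (11,7) -> (11,2)
Segment 1: (11,2) -> (11,0)
Segment 2: (11,0) -> (12,-0)
Segment 3: (12,-0) -> (12,2)
Segment 4: (12,2) -> (12,4)
Segment 5: (12,4) -> (12,10)

Answer: ------------X
------------X
------------X
-----------XX
-----------XX
-----------XX
-----------XX
-----------XX
-----------XX
-----------XX
-----------XX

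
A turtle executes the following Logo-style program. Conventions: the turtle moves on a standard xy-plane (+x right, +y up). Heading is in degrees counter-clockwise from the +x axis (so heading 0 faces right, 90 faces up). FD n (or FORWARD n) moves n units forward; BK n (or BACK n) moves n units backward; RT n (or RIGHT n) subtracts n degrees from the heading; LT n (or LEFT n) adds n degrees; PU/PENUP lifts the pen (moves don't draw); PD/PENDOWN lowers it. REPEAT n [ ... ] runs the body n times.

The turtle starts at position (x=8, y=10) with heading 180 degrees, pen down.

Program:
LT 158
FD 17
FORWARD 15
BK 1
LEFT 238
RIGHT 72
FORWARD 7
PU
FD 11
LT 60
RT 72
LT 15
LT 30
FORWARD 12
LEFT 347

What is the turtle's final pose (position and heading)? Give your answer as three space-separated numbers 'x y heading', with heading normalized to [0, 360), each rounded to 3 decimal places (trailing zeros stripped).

Answer: 10.197 9.595 164

Derivation:
Executing turtle program step by step:
Start: pos=(8,10), heading=180, pen down
LT 158: heading 180 -> 338
FD 17: (8,10) -> (23.762,3.632) [heading=338, draw]
FD 15: (23.762,3.632) -> (37.67,-1.987) [heading=338, draw]
BK 1: (37.67,-1.987) -> (36.743,-1.613) [heading=338, draw]
LT 238: heading 338 -> 216
RT 72: heading 216 -> 144
FD 7: (36.743,-1.613) -> (31.08,2.502) [heading=144, draw]
PU: pen up
FD 11: (31.08,2.502) -> (22.18,8.967) [heading=144, move]
LT 60: heading 144 -> 204
RT 72: heading 204 -> 132
LT 15: heading 132 -> 147
LT 30: heading 147 -> 177
FD 12: (22.18,8.967) -> (10.197,9.595) [heading=177, move]
LT 347: heading 177 -> 164
Final: pos=(10.197,9.595), heading=164, 4 segment(s) drawn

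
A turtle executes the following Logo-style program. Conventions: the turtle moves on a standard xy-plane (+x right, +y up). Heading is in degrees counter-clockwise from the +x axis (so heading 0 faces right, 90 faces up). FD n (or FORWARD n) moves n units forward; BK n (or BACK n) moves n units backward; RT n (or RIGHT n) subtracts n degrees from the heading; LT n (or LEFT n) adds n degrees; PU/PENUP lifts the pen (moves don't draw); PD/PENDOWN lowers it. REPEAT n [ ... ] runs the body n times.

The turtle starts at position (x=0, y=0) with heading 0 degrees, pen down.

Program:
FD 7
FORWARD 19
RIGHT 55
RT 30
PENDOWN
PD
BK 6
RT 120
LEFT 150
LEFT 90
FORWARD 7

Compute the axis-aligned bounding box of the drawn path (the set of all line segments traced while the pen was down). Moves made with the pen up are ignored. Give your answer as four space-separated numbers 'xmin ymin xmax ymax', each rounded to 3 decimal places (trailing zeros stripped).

Answer: 0 0 31.211 9.992

Derivation:
Executing turtle program step by step:
Start: pos=(0,0), heading=0, pen down
FD 7: (0,0) -> (7,0) [heading=0, draw]
FD 19: (7,0) -> (26,0) [heading=0, draw]
RT 55: heading 0 -> 305
RT 30: heading 305 -> 275
PD: pen down
PD: pen down
BK 6: (26,0) -> (25.477,5.977) [heading=275, draw]
RT 120: heading 275 -> 155
LT 150: heading 155 -> 305
LT 90: heading 305 -> 35
FD 7: (25.477,5.977) -> (31.211,9.992) [heading=35, draw]
Final: pos=(31.211,9.992), heading=35, 4 segment(s) drawn

Segment endpoints: x in {0, 7, 25.477, 26, 31.211}, y in {0, 5.977, 9.992}
xmin=0, ymin=0, xmax=31.211, ymax=9.992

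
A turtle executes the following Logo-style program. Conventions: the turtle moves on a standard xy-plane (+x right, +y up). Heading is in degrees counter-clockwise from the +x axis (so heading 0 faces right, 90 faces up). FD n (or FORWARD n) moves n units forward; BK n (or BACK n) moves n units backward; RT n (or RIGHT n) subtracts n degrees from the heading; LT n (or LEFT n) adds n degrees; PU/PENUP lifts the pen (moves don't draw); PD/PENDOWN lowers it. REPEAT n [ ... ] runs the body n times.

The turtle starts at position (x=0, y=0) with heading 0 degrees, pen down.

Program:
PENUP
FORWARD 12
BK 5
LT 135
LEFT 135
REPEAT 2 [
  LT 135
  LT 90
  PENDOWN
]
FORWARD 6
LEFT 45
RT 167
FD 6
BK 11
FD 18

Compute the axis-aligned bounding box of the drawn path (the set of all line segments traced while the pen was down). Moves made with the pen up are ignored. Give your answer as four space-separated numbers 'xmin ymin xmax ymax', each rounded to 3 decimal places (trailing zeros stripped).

Executing turtle program step by step:
Start: pos=(0,0), heading=0, pen down
PU: pen up
FD 12: (0,0) -> (12,0) [heading=0, move]
BK 5: (12,0) -> (7,0) [heading=0, move]
LT 135: heading 0 -> 135
LT 135: heading 135 -> 270
REPEAT 2 [
  -- iteration 1/2 --
  LT 135: heading 270 -> 45
  LT 90: heading 45 -> 135
  PD: pen down
  -- iteration 2/2 --
  LT 135: heading 135 -> 270
  LT 90: heading 270 -> 0
  PD: pen down
]
FD 6: (7,0) -> (13,0) [heading=0, draw]
LT 45: heading 0 -> 45
RT 167: heading 45 -> 238
FD 6: (13,0) -> (9.82,-5.088) [heading=238, draw]
BK 11: (9.82,-5.088) -> (15.65,4.24) [heading=238, draw]
FD 18: (15.65,4.24) -> (6.111,-11.025) [heading=238, draw]
Final: pos=(6.111,-11.025), heading=238, 4 segment(s) drawn

Segment endpoints: x in {6.111, 7, 9.82, 13, 15.65}, y in {-11.025, -5.088, 0, 0, 4.24}
xmin=6.111, ymin=-11.025, xmax=15.65, ymax=4.24

Answer: 6.111 -11.025 15.65 4.24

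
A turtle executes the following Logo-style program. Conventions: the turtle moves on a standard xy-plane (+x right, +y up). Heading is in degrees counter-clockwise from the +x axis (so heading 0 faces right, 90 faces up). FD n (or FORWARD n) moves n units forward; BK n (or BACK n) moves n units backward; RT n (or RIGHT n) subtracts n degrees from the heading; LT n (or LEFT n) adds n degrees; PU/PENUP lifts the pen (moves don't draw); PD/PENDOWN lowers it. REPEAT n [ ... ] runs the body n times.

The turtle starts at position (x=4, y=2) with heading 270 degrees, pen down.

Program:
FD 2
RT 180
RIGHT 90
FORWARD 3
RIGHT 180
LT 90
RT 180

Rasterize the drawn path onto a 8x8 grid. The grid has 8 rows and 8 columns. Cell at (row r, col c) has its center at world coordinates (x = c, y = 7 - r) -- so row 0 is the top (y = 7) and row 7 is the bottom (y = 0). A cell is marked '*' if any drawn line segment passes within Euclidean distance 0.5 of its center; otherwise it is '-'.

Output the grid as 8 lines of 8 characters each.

Segment 0: (4,2) -> (4,0)
Segment 1: (4,0) -> (7,0)

Answer: --------
--------
--------
--------
--------
----*---
----*---
----****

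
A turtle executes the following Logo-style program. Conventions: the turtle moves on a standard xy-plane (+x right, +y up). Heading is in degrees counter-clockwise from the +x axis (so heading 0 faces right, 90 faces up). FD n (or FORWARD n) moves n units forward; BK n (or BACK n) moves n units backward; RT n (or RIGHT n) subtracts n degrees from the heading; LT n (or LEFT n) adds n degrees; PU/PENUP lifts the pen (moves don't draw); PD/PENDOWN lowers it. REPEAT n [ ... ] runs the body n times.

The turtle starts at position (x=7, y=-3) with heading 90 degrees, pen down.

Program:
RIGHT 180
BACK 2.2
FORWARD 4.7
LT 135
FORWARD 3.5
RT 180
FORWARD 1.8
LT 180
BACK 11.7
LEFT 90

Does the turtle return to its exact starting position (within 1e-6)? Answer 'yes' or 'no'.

Answer: no

Derivation:
Executing turtle program step by step:
Start: pos=(7,-3), heading=90, pen down
RT 180: heading 90 -> 270
BK 2.2: (7,-3) -> (7,-0.8) [heading=270, draw]
FD 4.7: (7,-0.8) -> (7,-5.5) [heading=270, draw]
LT 135: heading 270 -> 45
FD 3.5: (7,-5.5) -> (9.475,-3.025) [heading=45, draw]
RT 180: heading 45 -> 225
FD 1.8: (9.475,-3.025) -> (8.202,-4.298) [heading=225, draw]
LT 180: heading 225 -> 45
BK 11.7: (8.202,-4.298) -> (-0.071,-12.571) [heading=45, draw]
LT 90: heading 45 -> 135
Final: pos=(-0.071,-12.571), heading=135, 5 segment(s) drawn

Start position: (7, -3)
Final position: (-0.071, -12.571)
Distance = 11.9; >= 1e-6 -> NOT closed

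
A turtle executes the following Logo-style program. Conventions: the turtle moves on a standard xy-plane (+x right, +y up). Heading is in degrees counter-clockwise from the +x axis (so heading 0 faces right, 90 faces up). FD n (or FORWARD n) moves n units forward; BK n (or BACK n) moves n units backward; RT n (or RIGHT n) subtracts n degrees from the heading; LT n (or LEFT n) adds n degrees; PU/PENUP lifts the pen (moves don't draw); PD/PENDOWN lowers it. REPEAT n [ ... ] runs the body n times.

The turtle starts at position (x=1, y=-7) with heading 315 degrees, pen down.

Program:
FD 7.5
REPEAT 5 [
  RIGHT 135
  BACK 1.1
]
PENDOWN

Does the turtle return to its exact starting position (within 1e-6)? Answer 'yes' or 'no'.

Executing turtle program step by step:
Start: pos=(1,-7), heading=315, pen down
FD 7.5: (1,-7) -> (6.303,-12.303) [heading=315, draw]
REPEAT 5 [
  -- iteration 1/5 --
  RT 135: heading 315 -> 180
  BK 1.1: (6.303,-12.303) -> (7.403,-12.303) [heading=180, draw]
  -- iteration 2/5 --
  RT 135: heading 180 -> 45
  BK 1.1: (7.403,-12.303) -> (6.625,-13.081) [heading=45, draw]
  -- iteration 3/5 --
  RT 135: heading 45 -> 270
  BK 1.1: (6.625,-13.081) -> (6.625,-11.981) [heading=270, draw]
  -- iteration 4/5 --
  RT 135: heading 270 -> 135
  BK 1.1: (6.625,-11.981) -> (7.403,-12.759) [heading=135, draw]
  -- iteration 5/5 --
  RT 135: heading 135 -> 0
  BK 1.1: (7.403,-12.759) -> (6.303,-12.759) [heading=0, draw]
]
PD: pen down
Final: pos=(6.303,-12.759), heading=0, 6 segment(s) drawn

Start position: (1, -7)
Final position: (6.303, -12.759)
Distance = 7.829; >= 1e-6 -> NOT closed

Answer: no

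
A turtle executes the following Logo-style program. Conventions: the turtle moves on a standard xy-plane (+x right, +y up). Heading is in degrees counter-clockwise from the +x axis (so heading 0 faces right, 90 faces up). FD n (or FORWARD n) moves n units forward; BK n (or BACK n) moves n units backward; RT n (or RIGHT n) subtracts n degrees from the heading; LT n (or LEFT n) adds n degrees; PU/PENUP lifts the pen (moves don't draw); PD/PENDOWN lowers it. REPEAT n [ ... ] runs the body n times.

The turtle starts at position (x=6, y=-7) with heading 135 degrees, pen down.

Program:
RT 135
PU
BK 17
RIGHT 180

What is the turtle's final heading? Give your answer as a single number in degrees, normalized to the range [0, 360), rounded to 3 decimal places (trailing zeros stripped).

Answer: 180

Derivation:
Executing turtle program step by step:
Start: pos=(6,-7), heading=135, pen down
RT 135: heading 135 -> 0
PU: pen up
BK 17: (6,-7) -> (-11,-7) [heading=0, move]
RT 180: heading 0 -> 180
Final: pos=(-11,-7), heading=180, 0 segment(s) drawn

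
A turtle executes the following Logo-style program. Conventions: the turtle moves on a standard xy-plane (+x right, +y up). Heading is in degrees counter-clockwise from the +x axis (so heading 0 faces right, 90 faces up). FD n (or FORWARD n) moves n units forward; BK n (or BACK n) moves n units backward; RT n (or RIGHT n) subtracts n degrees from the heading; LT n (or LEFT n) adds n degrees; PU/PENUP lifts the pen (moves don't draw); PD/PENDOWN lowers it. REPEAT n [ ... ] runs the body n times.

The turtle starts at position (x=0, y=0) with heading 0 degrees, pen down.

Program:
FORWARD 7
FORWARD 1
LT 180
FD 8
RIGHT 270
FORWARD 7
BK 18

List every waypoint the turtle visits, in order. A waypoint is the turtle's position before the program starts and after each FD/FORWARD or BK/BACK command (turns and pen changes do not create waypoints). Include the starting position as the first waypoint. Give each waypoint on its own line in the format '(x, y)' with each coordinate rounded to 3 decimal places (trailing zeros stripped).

Executing turtle program step by step:
Start: pos=(0,0), heading=0, pen down
FD 7: (0,0) -> (7,0) [heading=0, draw]
FD 1: (7,0) -> (8,0) [heading=0, draw]
LT 180: heading 0 -> 180
FD 8: (8,0) -> (0,0) [heading=180, draw]
RT 270: heading 180 -> 270
FD 7: (0,0) -> (0,-7) [heading=270, draw]
BK 18: (0,-7) -> (0,11) [heading=270, draw]
Final: pos=(0,11), heading=270, 5 segment(s) drawn
Waypoints (6 total):
(0, 0)
(7, 0)
(8, 0)
(0, 0)
(0, -7)
(0, 11)

Answer: (0, 0)
(7, 0)
(8, 0)
(0, 0)
(0, -7)
(0, 11)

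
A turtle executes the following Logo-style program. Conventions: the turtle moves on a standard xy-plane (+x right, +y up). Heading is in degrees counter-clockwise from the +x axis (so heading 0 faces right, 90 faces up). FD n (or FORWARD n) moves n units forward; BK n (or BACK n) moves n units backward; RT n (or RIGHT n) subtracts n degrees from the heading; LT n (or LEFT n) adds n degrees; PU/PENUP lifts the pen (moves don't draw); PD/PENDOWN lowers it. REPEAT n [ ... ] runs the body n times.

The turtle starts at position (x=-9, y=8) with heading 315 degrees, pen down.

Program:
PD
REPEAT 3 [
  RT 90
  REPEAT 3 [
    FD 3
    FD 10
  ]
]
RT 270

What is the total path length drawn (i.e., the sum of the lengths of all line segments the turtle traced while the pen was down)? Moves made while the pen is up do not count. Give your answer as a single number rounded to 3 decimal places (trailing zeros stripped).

Answer: 117

Derivation:
Executing turtle program step by step:
Start: pos=(-9,8), heading=315, pen down
PD: pen down
REPEAT 3 [
  -- iteration 1/3 --
  RT 90: heading 315 -> 225
  REPEAT 3 [
    -- iteration 1/3 --
    FD 3: (-9,8) -> (-11.121,5.879) [heading=225, draw]
    FD 10: (-11.121,5.879) -> (-18.192,-1.192) [heading=225, draw]
    -- iteration 2/3 --
    FD 3: (-18.192,-1.192) -> (-20.314,-3.314) [heading=225, draw]
    FD 10: (-20.314,-3.314) -> (-27.385,-10.385) [heading=225, draw]
    -- iteration 3/3 --
    FD 3: (-27.385,-10.385) -> (-29.506,-12.506) [heading=225, draw]
    FD 10: (-29.506,-12.506) -> (-36.577,-19.577) [heading=225, draw]
  ]
  -- iteration 2/3 --
  RT 90: heading 225 -> 135
  REPEAT 3 [
    -- iteration 1/3 --
    FD 3: (-36.577,-19.577) -> (-38.698,-17.456) [heading=135, draw]
    FD 10: (-38.698,-17.456) -> (-45.77,-10.385) [heading=135, draw]
    -- iteration 2/3 --
    FD 3: (-45.77,-10.385) -> (-47.891,-8.263) [heading=135, draw]
    FD 10: (-47.891,-8.263) -> (-54.962,-1.192) [heading=135, draw]
    -- iteration 3/3 --
    FD 3: (-54.962,-1.192) -> (-57.083,0.929) [heading=135, draw]
    FD 10: (-57.083,0.929) -> (-64.154,8) [heading=135, draw]
  ]
  -- iteration 3/3 --
  RT 90: heading 135 -> 45
  REPEAT 3 [
    -- iteration 1/3 --
    FD 3: (-64.154,8) -> (-62.033,10.121) [heading=45, draw]
    FD 10: (-62.033,10.121) -> (-54.962,17.192) [heading=45, draw]
    -- iteration 2/3 --
    FD 3: (-54.962,17.192) -> (-52.841,19.314) [heading=45, draw]
    FD 10: (-52.841,19.314) -> (-45.77,26.385) [heading=45, draw]
    -- iteration 3/3 --
    FD 3: (-45.77,26.385) -> (-43.648,28.506) [heading=45, draw]
    FD 10: (-43.648,28.506) -> (-36.577,35.577) [heading=45, draw]
  ]
]
RT 270: heading 45 -> 135
Final: pos=(-36.577,35.577), heading=135, 18 segment(s) drawn

Segment lengths:
  seg 1: (-9,8) -> (-11.121,5.879), length = 3
  seg 2: (-11.121,5.879) -> (-18.192,-1.192), length = 10
  seg 3: (-18.192,-1.192) -> (-20.314,-3.314), length = 3
  seg 4: (-20.314,-3.314) -> (-27.385,-10.385), length = 10
  seg 5: (-27.385,-10.385) -> (-29.506,-12.506), length = 3
  seg 6: (-29.506,-12.506) -> (-36.577,-19.577), length = 10
  seg 7: (-36.577,-19.577) -> (-38.698,-17.456), length = 3
  seg 8: (-38.698,-17.456) -> (-45.77,-10.385), length = 10
  seg 9: (-45.77,-10.385) -> (-47.891,-8.263), length = 3
  seg 10: (-47.891,-8.263) -> (-54.962,-1.192), length = 10
  seg 11: (-54.962,-1.192) -> (-57.083,0.929), length = 3
  seg 12: (-57.083,0.929) -> (-64.154,8), length = 10
  seg 13: (-64.154,8) -> (-62.033,10.121), length = 3
  seg 14: (-62.033,10.121) -> (-54.962,17.192), length = 10
  seg 15: (-54.962,17.192) -> (-52.841,19.314), length = 3
  seg 16: (-52.841,19.314) -> (-45.77,26.385), length = 10
  seg 17: (-45.77,26.385) -> (-43.648,28.506), length = 3
  seg 18: (-43.648,28.506) -> (-36.577,35.577), length = 10
Total = 117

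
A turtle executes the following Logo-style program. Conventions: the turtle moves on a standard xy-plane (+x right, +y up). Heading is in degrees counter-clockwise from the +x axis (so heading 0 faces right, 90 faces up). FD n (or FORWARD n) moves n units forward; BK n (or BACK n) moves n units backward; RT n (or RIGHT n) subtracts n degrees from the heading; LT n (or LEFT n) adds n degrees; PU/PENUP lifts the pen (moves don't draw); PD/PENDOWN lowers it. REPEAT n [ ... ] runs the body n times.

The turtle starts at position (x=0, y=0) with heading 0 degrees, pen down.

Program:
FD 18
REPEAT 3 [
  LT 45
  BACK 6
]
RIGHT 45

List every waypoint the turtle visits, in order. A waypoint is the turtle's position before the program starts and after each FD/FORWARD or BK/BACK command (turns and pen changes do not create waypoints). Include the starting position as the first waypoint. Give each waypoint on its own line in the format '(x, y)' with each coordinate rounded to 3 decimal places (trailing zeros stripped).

Executing turtle program step by step:
Start: pos=(0,0), heading=0, pen down
FD 18: (0,0) -> (18,0) [heading=0, draw]
REPEAT 3 [
  -- iteration 1/3 --
  LT 45: heading 0 -> 45
  BK 6: (18,0) -> (13.757,-4.243) [heading=45, draw]
  -- iteration 2/3 --
  LT 45: heading 45 -> 90
  BK 6: (13.757,-4.243) -> (13.757,-10.243) [heading=90, draw]
  -- iteration 3/3 --
  LT 45: heading 90 -> 135
  BK 6: (13.757,-10.243) -> (18,-14.485) [heading=135, draw]
]
RT 45: heading 135 -> 90
Final: pos=(18,-14.485), heading=90, 4 segment(s) drawn
Waypoints (5 total):
(0, 0)
(18, 0)
(13.757, -4.243)
(13.757, -10.243)
(18, -14.485)

Answer: (0, 0)
(18, 0)
(13.757, -4.243)
(13.757, -10.243)
(18, -14.485)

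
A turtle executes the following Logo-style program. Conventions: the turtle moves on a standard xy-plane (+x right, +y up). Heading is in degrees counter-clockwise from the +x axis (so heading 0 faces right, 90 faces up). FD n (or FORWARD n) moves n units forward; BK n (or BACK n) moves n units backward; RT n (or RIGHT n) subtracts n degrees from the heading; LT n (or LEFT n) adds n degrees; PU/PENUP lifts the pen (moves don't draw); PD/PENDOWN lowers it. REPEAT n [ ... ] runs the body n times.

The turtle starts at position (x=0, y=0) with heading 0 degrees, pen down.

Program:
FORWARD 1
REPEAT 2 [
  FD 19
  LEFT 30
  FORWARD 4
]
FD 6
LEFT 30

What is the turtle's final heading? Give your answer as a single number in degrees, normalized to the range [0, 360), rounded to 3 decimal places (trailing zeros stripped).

Answer: 90

Derivation:
Executing turtle program step by step:
Start: pos=(0,0), heading=0, pen down
FD 1: (0,0) -> (1,0) [heading=0, draw]
REPEAT 2 [
  -- iteration 1/2 --
  FD 19: (1,0) -> (20,0) [heading=0, draw]
  LT 30: heading 0 -> 30
  FD 4: (20,0) -> (23.464,2) [heading=30, draw]
  -- iteration 2/2 --
  FD 19: (23.464,2) -> (39.919,11.5) [heading=30, draw]
  LT 30: heading 30 -> 60
  FD 4: (39.919,11.5) -> (41.919,14.964) [heading=60, draw]
]
FD 6: (41.919,14.964) -> (44.919,20.16) [heading=60, draw]
LT 30: heading 60 -> 90
Final: pos=(44.919,20.16), heading=90, 6 segment(s) drawn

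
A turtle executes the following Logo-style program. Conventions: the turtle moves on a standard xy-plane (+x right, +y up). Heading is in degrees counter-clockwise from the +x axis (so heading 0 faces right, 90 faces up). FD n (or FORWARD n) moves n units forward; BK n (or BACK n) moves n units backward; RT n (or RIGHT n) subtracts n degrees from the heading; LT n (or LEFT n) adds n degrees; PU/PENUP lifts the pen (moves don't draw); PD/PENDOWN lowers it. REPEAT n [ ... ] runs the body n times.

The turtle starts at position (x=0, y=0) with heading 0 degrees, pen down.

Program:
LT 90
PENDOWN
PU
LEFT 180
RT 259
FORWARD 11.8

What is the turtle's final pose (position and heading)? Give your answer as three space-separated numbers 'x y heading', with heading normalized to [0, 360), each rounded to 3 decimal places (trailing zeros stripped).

Answer: 11.583 2.252 11

Derivation:
Executing turtle program step by step:
Start: pos=(0,0), heading=0, pen down
LT 90: heading 0 -> 90
PD: pen down
PU: pen up
LT 180: heading 90 -> 270
RT 259: heading 270 -> 11
FD 11.8: (0,0) -> (11.583,2.252) [heading=11, move]
Final: pos=(11.583,2.252), heading=11, 0 segment(s) drawn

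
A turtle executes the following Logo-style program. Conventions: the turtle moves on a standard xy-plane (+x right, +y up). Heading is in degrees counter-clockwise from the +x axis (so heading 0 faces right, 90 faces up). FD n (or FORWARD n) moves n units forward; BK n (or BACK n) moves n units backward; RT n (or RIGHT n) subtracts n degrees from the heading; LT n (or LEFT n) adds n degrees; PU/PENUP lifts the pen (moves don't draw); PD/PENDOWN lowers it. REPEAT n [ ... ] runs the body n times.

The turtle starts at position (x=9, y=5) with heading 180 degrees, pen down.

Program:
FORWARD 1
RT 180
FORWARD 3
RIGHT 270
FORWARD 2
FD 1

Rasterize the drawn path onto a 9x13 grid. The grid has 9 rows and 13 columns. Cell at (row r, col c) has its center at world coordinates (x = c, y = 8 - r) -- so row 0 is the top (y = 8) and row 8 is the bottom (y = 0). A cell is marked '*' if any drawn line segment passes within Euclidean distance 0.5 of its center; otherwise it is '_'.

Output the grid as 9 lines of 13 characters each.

Answer: ___________*_
___________*_
___________*_
________****_
_____________
_____________
_____________
_____________
_____________

Derivation:
Segment 0: (9,5) -> (8,5)
Segment 1: (8,5) -> (11,5)
Segment 2: (11,5) -> (11,7)
Segment 3: (11,7) -> (11,8)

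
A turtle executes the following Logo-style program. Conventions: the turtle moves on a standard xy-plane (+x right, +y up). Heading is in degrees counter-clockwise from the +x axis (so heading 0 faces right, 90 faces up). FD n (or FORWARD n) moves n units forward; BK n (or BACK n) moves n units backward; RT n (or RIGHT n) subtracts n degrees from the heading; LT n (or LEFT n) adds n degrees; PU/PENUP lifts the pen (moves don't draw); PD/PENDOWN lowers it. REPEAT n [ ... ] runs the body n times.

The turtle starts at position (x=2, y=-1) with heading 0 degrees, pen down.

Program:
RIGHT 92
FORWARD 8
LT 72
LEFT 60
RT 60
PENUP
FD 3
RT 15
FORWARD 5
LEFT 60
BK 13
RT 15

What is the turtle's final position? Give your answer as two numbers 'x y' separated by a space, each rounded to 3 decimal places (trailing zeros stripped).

Answer: -3.146 -18.383

Derivation:
Executing turtle program step by step:
Start: pos=(2,-1), heading=0, pen down
RT 92: heading 0 -> 268
FD 8: (2,-1) -> (1.721,-8.995) [heading=268, draw]
LT 72: heading 268 -> 340
LT 60: heading 340 -> 40
RT 60: heading 40 -> 340
PU: pen up
FD 3: (1.721,-8.995) -> (4.54,-10.021) [heading=340, move]
RT 15: heading 340 -> 325
FD 5: (4.54,-10.021) -> (8.636,-12.889) [heading=325, move]
LT 60: heading 325 -> 25
BK 13: (8.636,-12.889) -> (-3.146,-18.383) [heading=25, move]
RT 15: heading 25 -> 10
Final: pos=(-3.146,-18.383), heading=10, 1 segment(s) drawn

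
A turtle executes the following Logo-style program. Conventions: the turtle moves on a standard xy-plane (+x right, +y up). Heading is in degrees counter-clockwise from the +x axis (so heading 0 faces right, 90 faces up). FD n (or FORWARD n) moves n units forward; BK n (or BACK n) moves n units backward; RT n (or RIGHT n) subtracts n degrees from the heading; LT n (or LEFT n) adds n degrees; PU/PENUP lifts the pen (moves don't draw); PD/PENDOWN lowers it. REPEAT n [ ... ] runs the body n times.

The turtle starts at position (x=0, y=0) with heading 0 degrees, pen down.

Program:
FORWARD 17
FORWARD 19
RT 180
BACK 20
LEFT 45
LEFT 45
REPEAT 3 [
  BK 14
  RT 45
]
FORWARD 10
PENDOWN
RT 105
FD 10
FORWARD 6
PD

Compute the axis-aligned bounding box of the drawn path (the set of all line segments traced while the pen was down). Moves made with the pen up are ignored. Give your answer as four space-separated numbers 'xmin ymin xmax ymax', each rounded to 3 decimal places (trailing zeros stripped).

Executing turtle program step by step:
Start: pos=(0,0), heading=0, pen down
FD 17: (0,0) -> (17,0) [heading=0, draw]
FD 19: (17,0) -> (36,0) [heading=0, draw]
RT 180: heading 0 -> 180
BK 20: (36,0) -> (56,0) [heading=180, draw]
LT 45: heading 180 -> 225
LT 45: heading 225 -> 270
REPEAT 3 [
  -- iteration 1/3 --
  BK 14: (56,0) -> (56,14) [heading=270, draw]
  RT 45: heading 270 -> 225
  -- iteration 2/3 --
  BK 14: (56,14) -> (65.899,23.899) [heading=225, draw]
  RT 45: heading 225 -> 180
  -- iteration 3/3 --
  BK 14: (65.899,23.899) -> (79.899,23.899) [heading=180, draw]
  RT 45: heading 180 -> 135
]
FD 10: (79.899,23.899) -> (72.828,30.971) [heading=135, draw]
PD: pen down
RT 105: heading 135 -> 30
FD 10: (72.828,30.971) -> (81.489,35.971) [heading=30, draw]
FD 6: (81.489,35.971) -> (86.685,38.971) [heading=30, draw]
PD: pen down
Final: pos=(86.685,38.971), heading=30, 9 segment(s) drawn

Segment endpoints: x in {0, 17, 36, 56, 65.899, 72.828, 79.899, 81.489, 86.685}, y in {0, 0, 14, 23.899, 30.971, 35.971, 38.971}
xmin=0, ymin=0, xmax=86.685, ymax=38.971

Answer: 0 0 86.685 38.971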